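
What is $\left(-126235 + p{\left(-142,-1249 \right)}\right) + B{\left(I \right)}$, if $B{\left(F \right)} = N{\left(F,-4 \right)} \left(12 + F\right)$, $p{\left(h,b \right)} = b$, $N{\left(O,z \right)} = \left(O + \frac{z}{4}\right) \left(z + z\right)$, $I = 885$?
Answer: $-6471068$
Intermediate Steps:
$N{\left(O,z \right)} = 2 z \left(O + \frac{z}{4}\right)$ ($N{\left(O,z \right)} = \left(O + z \frac{1}{4}\right) 2 z = \left(O + \frac{z}{4}\right) 2 z = 2 z \left(O + \frac{z}{4}\right)$)
$B{\left(F \right)} = \left(8 - 8 F\right) \left(12 + F\right)$ ($B{\left(F \right)} = \frac{1}{2} \left(-4\right) \left(-4 + 4 F\right) \left(12 + F\right) = \left(8 - 8 F\right) \left(12 + F\right)$)
$\left(-126235 + p{\left(-142,-1249 \right)}\right) + B{\left(I \right)} = \left(-126235 - 1249\right) - 8 \left(-1 + 885\right) \left(12 + 885\right) = -127484 - 7072 \cdot 897 = -127484 - 6343584 = -6471068$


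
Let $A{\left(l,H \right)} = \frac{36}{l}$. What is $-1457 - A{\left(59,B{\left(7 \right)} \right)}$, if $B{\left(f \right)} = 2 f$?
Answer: $- \frac{85999}{59} \approx -1457.6$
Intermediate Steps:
$-1457 - A{\left(59,B{\left(7 \right)} \right)} = -1457 - \frac{36}{59} = - \frac{85999}{59}$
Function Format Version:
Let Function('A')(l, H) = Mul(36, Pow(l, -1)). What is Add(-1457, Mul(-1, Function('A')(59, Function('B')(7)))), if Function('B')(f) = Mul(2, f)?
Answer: Rational(-85999, 59) ≈ -1457.6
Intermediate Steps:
Add(-1457, Mul(-1, Function('A')(59, Function('B')(7)))) = Add(-1457, Mul(-1, Mul(36, Pow(59, -1)))) = Add(-1457, Mul(-1, Mul(36, Rational(1, 59)))) = Add(-1457, Mul(-1, Rational(36, 59))) = Add(-1457, Rational(-36, 59)) = Rational(-85999, 59)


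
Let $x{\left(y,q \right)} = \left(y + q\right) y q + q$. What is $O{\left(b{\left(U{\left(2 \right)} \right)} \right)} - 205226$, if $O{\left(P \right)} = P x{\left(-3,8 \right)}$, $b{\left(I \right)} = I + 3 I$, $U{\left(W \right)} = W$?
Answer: $-206122$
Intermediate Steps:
$x{\left(y,q \right)} = q + q y \left(q + y\right)$ ($x{\left(y,q \right)} = \left(q + y\right) y q + q = y \left(q + y\right) q + q = q y \left(q + y\right) + q = q + q y \left(q + y\right)$)
$b{\left(I \right)} = 4 I$
$O{\left(P \right)} = - 112 P$ ($O{\left(P \right)} = P 8 \left(1 + \left(-3\right)^{2} + 8 \left(-3\right)\right) = P 8 \left(1 + 9 - 24\right) = P 8 \left(-14\right) = P \left(-112\right) = - 112 P$)
$O{\left(b{\left(U{\left(2 \right)} \right)} \right)} - 205226 = - 112 \cdot 4 \cdot 2 - 205226 = \left(-112\right) 8 - 205226 = -896 - 205226 = -206122$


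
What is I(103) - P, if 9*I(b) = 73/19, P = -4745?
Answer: 811468/171 ≈ 4745.4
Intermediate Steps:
I(b) = 73/171 (I(b) = (73/19)/9 = (73*(1/19))/9 = (⅑)*(73/19) = 73/171)
I(103) - P = 73/171 - 1*(-4745) = 73/171 + 4745 = 811468/171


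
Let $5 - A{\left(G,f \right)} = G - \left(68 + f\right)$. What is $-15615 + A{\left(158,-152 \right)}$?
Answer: $-15852$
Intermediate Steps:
$A{\left(G,f \right)} = 73 + f - G$ ($A{\left(G,f \right)} = 5 - \left(G - \left(68 + f\right)\right) = 5 - \left(-68 + G - f\right) = 5 + \left(68 + f - G\right) = 73 + f - G$)
$-15615 + A{\left(158,-152 \right)} = -15615 - 237 = -15852$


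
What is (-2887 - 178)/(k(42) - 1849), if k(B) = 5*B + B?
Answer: 3065/1597 ≈ 1.9192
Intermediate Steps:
k(B) = 6*B
(-2887 - 178)/(k(42) - 1849) = (-2887 - 178)/(6*42 - 1849) = -3065/(252 - 1849) = -3065/(-1597) = -3065*(-1/1597) = 3065/1597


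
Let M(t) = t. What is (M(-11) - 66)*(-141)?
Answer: 10857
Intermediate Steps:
(M(-11) - 66)*(-141) = (-11 - 66)*(-141) = -77*(-141) = 10857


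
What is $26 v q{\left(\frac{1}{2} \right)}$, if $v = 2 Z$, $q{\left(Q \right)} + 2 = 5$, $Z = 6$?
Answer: $936$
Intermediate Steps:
$q{\left(Q \right)} = 3$ ($q{\left(Q \right)} = -2 + 5 = 3$)
$v = 12$ ($v = 2 \cdot 6 = 12$)
$26 v q{\left(\frac{1}{2} \right)} = 26 \cdot 12 \cdot 3 = 312 \cdot 3 = 936$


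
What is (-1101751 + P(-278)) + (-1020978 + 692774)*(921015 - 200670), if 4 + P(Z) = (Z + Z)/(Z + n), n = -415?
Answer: -163839900008999/693 ≈ -2.3642e+11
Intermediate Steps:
P(Z) = -4 + 2*Z/(-415 + Z) (P(Z) = -4 + (Z + Z)/(Z - 415) = -4 + (2*Z)/(-415 + Z) = -4 + 2*Z/(-415 + Z))
(-1101751 + P(-278)) + (-1020978 + 692774)*(921015 - 200670) = (-1101751 + 2*(830 - 1*(-278))/(-415 - 278)) + (-1020978 + 692774)*(921015 - 200670) = (-1101751 + 2*(830 + 278)/(-693)) - 328204*720345 = (-1101751 + 2*(-1/693)*1108) - 236420110380 = (-1101751 - 2216/693) - 236420110380 = -763515659/693 - 236420110380 = -163839900008999/693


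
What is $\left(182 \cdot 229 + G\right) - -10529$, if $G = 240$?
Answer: $52447$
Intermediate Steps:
$\left(182 \cdot 229 + G\right) - -10529 = \left(182 \cdot 229 + 240\right) - -10529 = \left(41678 + 240\right) + 10529 = 41918 + 10529 = 52447$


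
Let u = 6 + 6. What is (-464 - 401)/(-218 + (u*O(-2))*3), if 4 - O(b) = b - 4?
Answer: -865/142 ≈ -6.0916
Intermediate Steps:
u = 12
O(b) = 8 - b (O(b) = 4 - (b - 4) = 4 - (-4 + b) = 4 + (4 - b) = 8 - b)
(-464 - 401)/(-218 + (u*O(-2))*3) = (-464 - 401)/(-218 + (12*(8 - 1*(-2)))*3) = -865/(-218 + (12*(8 + 2))*3) = -865/(-218 + (12*10)*3) = -865/(-218 + 120*3) = -865/(-218 + 360) = -865/142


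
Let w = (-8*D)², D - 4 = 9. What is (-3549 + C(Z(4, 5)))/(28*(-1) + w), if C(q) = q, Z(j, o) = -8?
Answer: -3557/10788 ≈ -0.32972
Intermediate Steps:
D = 13 (D = 4 + 9 = 13)
w = 10816 (w = (-8*13)² = (-104)² = 10816)
(-3549 + C(Z(4, 5)))/(28*(-1) + w) = (-3549 - 8)/(28*(-1) + 10816) = -3557/(-28 + 10816) = -3557/10788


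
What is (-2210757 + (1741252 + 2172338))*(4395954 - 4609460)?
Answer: -363565062498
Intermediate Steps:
(-2210757 + (1741252 + 2172338))*(4395954 - 4609460) = (-2210757 + 3913590)*(-213506) = 1702833*(-213506) = -363565062498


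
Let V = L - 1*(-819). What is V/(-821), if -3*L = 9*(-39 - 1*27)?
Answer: -1017/821 ≈ -1.2387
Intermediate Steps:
L = 198 (L = -3*(-39 - 1*27) = -3*(-39 - 27) = -3*(-66) = -⅓*(-594) = 198)
V = 1017 (V = 198 - 1*(-819) = 198 + 819 = 1017)
V/(-821) = 1017/(-821) = 1017*(-1/821) = -1017/821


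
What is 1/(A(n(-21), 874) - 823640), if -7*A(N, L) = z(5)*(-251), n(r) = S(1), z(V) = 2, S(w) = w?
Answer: -7/5764978 ≈ -1.2142e-6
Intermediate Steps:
n(r) = 1
A(N, L) = 502/7 (A(N, L) = -2*(-251)/7 = -⅐*(-502) = 502/7)
1/(A(n(-21), 874) - 823640) = 1/(502/7 - 823640) = 1/(-5764978/7) = -7/5764978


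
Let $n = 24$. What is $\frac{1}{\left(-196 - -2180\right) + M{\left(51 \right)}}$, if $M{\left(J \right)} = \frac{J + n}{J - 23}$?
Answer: $\frac{28}{55627} \approx 0.00050335$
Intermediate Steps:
$M{\left(J \right)} = \frac{24 + J}{-23 + J}$ ($M{\left(J \right)} = \frac{J + 24}{J - 23} = \frac{24 + J}{-23 + J}$)
$\frac{1}{\left(-196 - -2180\right) + M{\left(51 \right)}} = \frac{1}{\left(-196 - -2180\right) + \frac{24 + 51}{-23 + 51}} = \frac{1}{\left(-196 + 2180\right) + \frac{1}{28} \cdot 75} = \frac{1}{1984 + \frac{1}{28} \cdot 75} = \frac{1}{1984 + \frac{75}{28}} = \frac{1}{\frac{55627}{28}} = \frac{28}{55627}$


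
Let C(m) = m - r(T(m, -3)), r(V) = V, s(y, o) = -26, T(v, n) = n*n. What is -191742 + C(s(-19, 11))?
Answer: -191777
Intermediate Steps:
T(v, n) = n²
C(m) = -9 + m (C(m) = m - 1*(-3)² = m - 1*9 = m - 9 = -9 + m)
-191742 + C(s(-19, 11)) = -191742 + (-9 - 26) = -191742 - 35 = -191777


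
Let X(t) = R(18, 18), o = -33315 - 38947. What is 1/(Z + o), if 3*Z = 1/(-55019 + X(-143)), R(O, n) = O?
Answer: -165003/11923446787 ≈ -1.3839e-5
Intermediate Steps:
o = -72262
X(t) = 18
Z = -1/165003 (Z = 1/(3*(-55019 + 18)) = (⅓)/(-55001) = (⅓)*(-1/55001) = -1/165003 ≈ -6.0605e-6)
1/(Z + o) = 1/(-1/165003 - 72262) = 1/(-11923446787/165003) = -165003/11923446787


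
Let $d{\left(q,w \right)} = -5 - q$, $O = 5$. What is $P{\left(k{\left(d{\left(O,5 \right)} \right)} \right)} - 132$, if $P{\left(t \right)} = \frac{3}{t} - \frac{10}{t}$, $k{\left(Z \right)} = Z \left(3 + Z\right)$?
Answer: $- \frac{1321}{10} \approx -132.1$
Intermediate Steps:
$P{\left(t \right)} = - \frac{7}{t}$
$P{\left(k{\left(d{\left(O,5 \right)} \right)} \right)} - 132 = - \frac{7}{\left(-5 - 5\right) \left(3 - 10\right)} - 132 = - \frac{7}{\left(-10\right) \left(3 - 10\right)} - 132 = - \frac{7}{\left(-10\right) \left(-7\right)} - 132 = - \frac{7}{70} - 132 = \left(-7\right) \frac{1}{70} - 132 = - \frac{1}{10} - 132 = - \frac{1321}{10}$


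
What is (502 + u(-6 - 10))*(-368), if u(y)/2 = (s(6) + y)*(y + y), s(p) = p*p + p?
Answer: 427616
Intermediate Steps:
s(p) = p + p² (s(p) = p² + p = p + p²)
u(y) = 4*y*(42 + y) (u(y) = 2*((6*(1 + 6) + y)*(y + y)) = 2*((6*7 + y)*(2*y)) = 2*((42 + y)*(2*y)) = 2*(2*y*(42 + y)) = 4*y*(42 + y))
(502 + u(-6 - 10))*(-368) = (502 + 4*(-6 - 10)*(42 + (-6 - 10)))*(-368) = (502 + 4*(-16)*(42 - 16))*(-368) = (502 + 4*(-16)*26)*(-368) = (502 - 1664)*(-368) = -1162*(-368) = 427616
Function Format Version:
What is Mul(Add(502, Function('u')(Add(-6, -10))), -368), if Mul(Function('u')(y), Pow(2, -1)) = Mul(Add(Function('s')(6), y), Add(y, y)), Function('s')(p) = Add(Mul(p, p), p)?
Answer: 427616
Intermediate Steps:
Function('s')(p) = Add(p, Pow(p, 2)) (Function('s')(p) = Add(Pow(p, 2), p) = Add(p, Pow(p, 2)))
Function('u')(y) = Mul(4, y, Add(42, y)) (Function('u')(y) = Mul(2, Mul(Add(Mul(6, Add(1, 6)), y), Add(y, y))) = Mul(2, Mul(Add(Mul(6, 7), y), Mul(2, y))) = Mul(2, Mul(Add(42, y), Mul(2, y))) = Mul(2, Mul(2, y, Add(42, y))) = Mul(4, y, Add(42, y)))
Mul(Add(502, Function('u')(Add(-6, -10))), -368) = Mul(Add(502, Mul(4, Add(-6, -10), Add(42, Add(-6, -10)))), -368) = Mul(Add(502, Mul(4, -16, Add(42, -16))), -368) = Mul(Add(502, Mul(4, -16, 26)), -368) = Mul(Add(502, -1664), -368) = Mul(-1162, -368) = 427616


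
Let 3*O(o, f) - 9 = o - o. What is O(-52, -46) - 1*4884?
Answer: -4881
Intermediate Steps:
O(o, f) = 3 (O(o, f) = 3 + (o - o)/3 = 3 + (⅓)*0 = 3 + 0 = 3)
O(-52, -46) - 1*4884 = 3 - 1*4884 = 3 - 4884 = -4881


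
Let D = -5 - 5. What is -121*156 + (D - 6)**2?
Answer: -18620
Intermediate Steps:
D = -10
-121*156 + (D - 6)**2 = -121*156 + (-10 - 6)**2 = -18876 + (-16)**2 = -18876 + 256 = -18620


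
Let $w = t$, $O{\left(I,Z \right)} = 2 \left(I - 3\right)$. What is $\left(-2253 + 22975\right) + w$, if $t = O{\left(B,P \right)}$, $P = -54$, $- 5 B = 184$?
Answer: $\frac{103212}{5} \approx 20642.0$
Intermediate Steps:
$B = - \frac{184}{5}$ ($B = \left(- \frac{1}{5}\right) 184 = - \frac{184}{5} \approx -36.8$)
$O{\left(I,Z \right)} = -6 + 2 I$ ($O{\left(I,Z \right)} = 2 \left(-3 + I\right) = -6 + 2 I$)
$t = - \frac{398}{5}$ ($t = -6 + 2 \left(- \frac{184}{5}\right) = -6 - \frac{368}{5} = - \frac{398}{5} \approx -79.6$)
$w = - \frac{398}{5} \approx -79.6$
$\left(-2253 + 22975\right) + w = \left(-2253 + 22975\right) - \frac{398}{5} = 20722 - \frac{398}{5} = \frac{103212}{5}$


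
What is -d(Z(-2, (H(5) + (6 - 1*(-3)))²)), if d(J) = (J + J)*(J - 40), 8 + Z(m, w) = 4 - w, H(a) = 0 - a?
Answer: -2400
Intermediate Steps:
H(a) = -a
Z(m, w) = -4 - w (Z(m, w) = -8 + (4 - w) = -4 - w)
d(J) = 2*J*(-40 + J) (d(J) = (2*J)*(-40 + J) = 2*J*(-40 + J))
-d(Z(-2, (H(5) + (6 - 1*(-3)))²)) = -2*(-4 - (-1*5 + (6 - 1*(-3)))²)*(-40 + (-4 - (-1*5 + (6 - 1*(-3)))²)) = -2*(-4 - (-5 + (6 + 3))²)*(-40 + (-4 - (-5 + (6 + 3))²)) = -2*(-4 - (-5 + 9)²)*(-40 + (-4 - (-5 + 9)²)) = -2*(-4 - 1*4²)*(-40 + (-4 - 1*4²)) = -2*(-4 - 1*16)*(-40 + (-4 - 1*16)) = -2*(-4 - 16)*(-40 + (-4 - 16)) = -2*(-20)*(-40 - 20) = -2*(-20)*(-60) = -1*2400 = -2400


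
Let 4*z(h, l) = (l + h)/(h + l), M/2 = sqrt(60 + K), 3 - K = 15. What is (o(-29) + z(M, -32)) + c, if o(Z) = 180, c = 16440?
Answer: 66481/4 ≈ 16620.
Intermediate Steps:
K = -12 (K = 3 - 1*15 = 3 - 15 = -12)
M = 8*sqrt(3) (M = 2*sqrt(60 - 12) = 2*sqrt(48) = 2*(4*sqrt(3)) = 8*sqrt(3) ≈ 13.856)
z(h, l) = 1/4 (z(h, l) = ((l + h)/(h + l))/4 = ((h + l)/(h + l))/4 = (1/4)*1 = 1/4)
(o(-29) + z(M, -32)) + c = (180 + 1/4) + 16440 = 721/4 + 16440 = 66481/4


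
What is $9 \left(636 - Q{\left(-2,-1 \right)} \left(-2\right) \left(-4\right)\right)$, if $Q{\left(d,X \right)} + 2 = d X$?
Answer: $5724$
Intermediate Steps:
$Q{\left(d,X \right)} = -2 + X d$ ($Q{\left(d,X \right)} = -2 + d X = -2 + X d$)
$9 \left(636 - Q{\left(-2,-1 \right)} \left(-2\right) \left(-4\right)\right) = 9 \left(636 - \left(-2 - -2\right) \left(-2\right) \left(-4\right)\right) = 9 \left(636 - \left(-2 + 2\right) \left(-2\right) \left(-4\right)\right) = 9 \left(636 - 0 \left(-2\right) \left(-4\right)\right) = 9 \left(636 - 0 \left(-4\right)\right) = 9 \left(636 - 0\right) = 9 \left(636 + 0\right) = 9 \cdot 636 = 5724$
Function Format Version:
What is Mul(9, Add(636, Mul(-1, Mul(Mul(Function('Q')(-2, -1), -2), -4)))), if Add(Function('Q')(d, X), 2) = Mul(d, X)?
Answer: 5724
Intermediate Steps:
Function('Q')(d, X) = Add(-2, Mul(X, d)) (Function('Q')(d, X) = Add(-2, Mul(d, X)) = Add(-2, Mul(X, d)))
Mul(9, Add(636, Mul(-1, Mul(Mul(Function('Q')(-2, -1), -2), -4)))) = Mul(9, Add(636, Mul(-1, Mul(Mul(Add(-2, Mul(-1, -2)), -2), -4)))) = Mul(9, Add(636, Mul(-1, Mul(Mul(Add(-2, 2), -2), -4)))) = Mul(9, Add(636, Mul(-1, Mul(Mul(0, -2), -4)))) = Mul(9, Add(636, Mul(-1, Mul(0, -4)))) = Mul(9, Add(636, Mul(-1, 0))) = Mul(9, Add(636, 0)) = Mul(9, 636) = 5724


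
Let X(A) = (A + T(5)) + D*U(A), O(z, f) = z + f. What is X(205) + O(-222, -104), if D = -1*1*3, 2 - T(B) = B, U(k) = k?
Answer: -739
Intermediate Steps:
T(B) = 2 - B
O(z, f) = f + z
D = -3 (D = -1*3 = -3)
X(A) = -3 - 2*A (X(A) = (A + (2 - 1*5)) - 3*A = (A + (2 - 5)) - 3*A = (A - 3) - 3*A = (-3 + A) - 3*A = -3 - 2*A)
X(205) + O(-222, -104) = (-3 - 2*205) + (-104 - 222) = (-3 - 410) - 326 = -413 - 326 = -739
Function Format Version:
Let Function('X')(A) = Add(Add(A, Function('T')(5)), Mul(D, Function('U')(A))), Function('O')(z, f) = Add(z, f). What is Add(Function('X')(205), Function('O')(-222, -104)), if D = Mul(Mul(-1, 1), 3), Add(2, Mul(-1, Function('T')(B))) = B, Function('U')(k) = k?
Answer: -739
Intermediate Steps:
Function('T')(B) = Add(2, Mul(-1, B))
Function('O')(z, f) = Add(f, z)
D = -3 (D = Mul(-1, 3) = -3)
Function('X')(A) = Add(-3, Mul(-2, A)) (Function('X')(A) = Add(Add(A, Add(2, Mul(-1, 5))), Mul(-3, A)) = Add(Add(A, Add(2, -5)), Mul(-3, A)) = Add(Add(A, -3), Mul(-3, A)) = Add(Add(-3, A), Mul(-3, A)) = Add(-3, Mul(-2, A)))
Add(Function('X')(205), Function('O')(-222, -104)) = Add(Add(-3, Mul(-2, 205)), Add(-104, -222)) = Add(Add(-3, -410), -326) = Add(-413, -326) = -739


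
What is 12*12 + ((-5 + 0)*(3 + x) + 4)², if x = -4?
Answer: 225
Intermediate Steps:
12*12 + ((-5 + 0)*(3 + x) + 4)² = 12*12 + ((-5 + 0)*(3 - 4) + 4)² = 144 + (-5*(-1) + 4)² = 144 + (5 + 4)² = 144 + 9² = 144 + 81 = 225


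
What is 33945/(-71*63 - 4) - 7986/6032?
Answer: -120254781/13502632 ≈ -8.9060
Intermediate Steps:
33945/(-71*63 - 4) - 7986/6032 = 33945/(-4473 - 4) - 7986*1/6032 = 33945/(-4477) - 3993/3016 = 33945*(-1/4477) - 3993/3016 = -33945/4477 - 3993/3016 = -120254781/13502632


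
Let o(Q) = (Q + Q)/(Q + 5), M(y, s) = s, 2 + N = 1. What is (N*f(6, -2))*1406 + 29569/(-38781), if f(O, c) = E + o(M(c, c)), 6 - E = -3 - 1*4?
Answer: -636167239/38781 ≈ -16404.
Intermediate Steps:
N = -1 (N = -2 + 1 = -1)
E = 13 (E = 6 - (-3 - 1*4) = 6 - (-3 - 4) = 6 - 1*(-7) = 6 + 7 = 13)
o(Q) = 2*Q/(5 + Q) (o(Q) = (2*Q)/(5 + Q) = 2*Q/(5 + Q))
f(O, c) = 13 + 2*c/(5 + c)
(N*f(6, -2))*1406 + 29569/(-38781) = -5*(13 + 3*(-2))/(5 - 2)*1406 + 29569/(-38781) = -5*(13 - 6)/3*1406 + 29569*(-1/38781) = -5*7/3*1406 - 29569/38781 = -1*35/3*1406 - 29569/38781 = -35/3*1406 - 29569/38781 = -49210/3 - 29569/38781 = -636167239/38781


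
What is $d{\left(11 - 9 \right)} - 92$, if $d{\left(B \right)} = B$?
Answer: $-90$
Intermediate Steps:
$d{\left(11 - 9 \right)} - 92 = \left(11 - 9\right) - 92 = 2 - 92 = -90$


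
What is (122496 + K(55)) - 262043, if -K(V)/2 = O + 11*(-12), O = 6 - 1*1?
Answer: -139293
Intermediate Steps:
O = 5 (O = 6 - 1 = 5)
K(V) = 254 (K(V) = -2*(5 + 11*(-12)) = -2*(5 - 132) = -2*(-127) = 254)
(122496 + K(55)) - 262043 = (122496 + 254) - 262043 = 122750 - 262043 = -139293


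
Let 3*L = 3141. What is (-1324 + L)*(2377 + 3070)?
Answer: -1508819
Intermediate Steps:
L = 1047 (L = (⅓)*3141 = 1047)
(-1324 + L)*(2377 + 3070) = (-1324 + 1047)*(2377 + 3070) = -277*5447 = -1508819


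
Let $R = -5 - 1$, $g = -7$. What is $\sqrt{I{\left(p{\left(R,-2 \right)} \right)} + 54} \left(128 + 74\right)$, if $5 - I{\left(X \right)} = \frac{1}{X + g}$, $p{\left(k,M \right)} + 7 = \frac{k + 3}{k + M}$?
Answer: $\frac{202 \sqrt{701851}}{109} \approx 1552.6$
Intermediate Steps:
$R = -6$ ($R = -5 - 1 = -6$)
$p{\left(k,M \right)} = -7 + \frac{3 + k}{M + k}$ ($p{\left(k,M \right)} = -7 + \frac{k + 3}{k + M} = -7 + \frac{3 + k}{M + k}$)
$I{\left(X \right)} = 5 - \frac{1}{-7 + X}$ ($I{\left(X \right)} = 5 - \frac{1}{X - 7} = 5 - \frac{1}{-7 + X}$)
$\sqrt{I{\left(p{\left(R,-2 \right)} \right)} + 54} \left(128 + 74\right) = \sqrt{\frac{-36 + 5 \frac{3 - -14 - -36}{-2 - 6}}{-7 + \frac{3 - -14 - -36}{-2 - 6}} + 54} \left(128 + 74\right) = \sqrt{\frac{-36 + 5 \frac{3 + 14 + 36}{-8}}{-7 + \frac{3 + 14 + 36}{-8}} + 54} \cdot 202 = \sqrt{\frac{-36 + 5 \left(\left(- \frac{1}{8}\right) 53\right)}{-7 - \frac{53}{8}} + 54} \cdot 202 = \sqrt{\frac{-36 + 5 \left(- \frac{53}{8}\right)}{-7 - \frac{53}{8}} + 54} \cdot 202 = \sqrt{\frac{-36 - \frac{265}{8}}{- \frac{109}{8}} + 54} \cdot 202 = \sqrt{\left(- \frac{8}{109}\right) \left(- \frac{553}{8}\right) + 54} \cdot 202 = \sqrt{\frac{553}{109} + 54} \cdot 202 = \sqrt{\frac{6439}{109}} \cdot 202 = \frac{\sqrt{701851}}{109} \cdot 202 = \frac{202 \sqrt{701851}}{109}$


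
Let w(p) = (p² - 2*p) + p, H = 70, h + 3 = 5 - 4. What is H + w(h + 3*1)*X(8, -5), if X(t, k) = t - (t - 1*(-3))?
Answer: 70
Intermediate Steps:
h = -2 (h = -3 + (5 - 4) = -3 + 1 = -2)
X(t, k) = -3 (X(t, k) = t - (t + 3) = t - (3 + t) = t + (-3 - t) = -3)
w(p) = p² - p
H + w(h + 3*1)*X(8, -5) = 70 + ((-2 + 3*1)*(-1 + (-2 + 3*1)))*(-3) = 70 + ((-2 + 3)*(-1 + (-2 + 3)))*(-3) = 70 + (1*(-1 + 1))*(-3) = 70 + (1*0)*(-3) = 70 + 0*(-3) = 70 + 0 = 70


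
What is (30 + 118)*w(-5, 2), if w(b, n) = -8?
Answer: -1184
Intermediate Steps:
(30 + 118)*w(-5, 2) = (30 + 118)*(-8) = 148*(-8) = -1184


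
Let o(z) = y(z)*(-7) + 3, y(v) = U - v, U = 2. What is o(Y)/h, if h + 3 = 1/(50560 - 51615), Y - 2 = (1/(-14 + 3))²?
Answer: -195175/191543 ≈ -1.0190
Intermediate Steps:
Y = 243/121 (Y = 2 + (1/(-14 + 3))² = 2 + (1/(-11))² = 2 + (-1/11)² = 2 + 1/121 = 243/121 ≈ 2.0083)
y(v) = 2 - v
o(z) = -11 + 7*z (o(z) = (2 - z)*(-7) + 3 = (-14 + 7*z) + 3 = -11 + 7*z)
h = -3166/1055 (h = -3 + 1/(50560 - 51615) = -3 + 1/(-1055) = -3 - 1/1055 = -3166/1055 ≈ -3.0009)
o(Y)/h = (-11 + 7*(243/121))/(-3166/1055) = (-11 + 1701/121)*(-1055/3166) = (370/121)*(-1055/3166) = -195175/191543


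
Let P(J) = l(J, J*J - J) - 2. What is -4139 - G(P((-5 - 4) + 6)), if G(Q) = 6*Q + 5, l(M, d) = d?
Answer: -4204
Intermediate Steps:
P(J) = -2 + J² - J (P(J) = (J*J - J) - 2 = (J² - J) - 2 = -2 + J² - J)
G(Q) = 5 + 6*Q
-4139 - G(P((-5 - 4) + 6)) = -4139 - (5 + 6*(-2 + ((-5 - 4) + 6)*(-1 + ((-5 - 4) + 6)))) = -4139 - (5 + 6*(-2 + (-9 + 6)*(-1 + (-9 + 6)))) = -4139 - (5 + 6*(-2 - 3*(-1 - 3))) = -4139 - (5 + 6*(-2 - 3*(-4))) = -4139 - (5 + 6*(-2 + 12)) = -4139 - (5 + 6*10) = -4139 - (5 + 60) = -4139 - 1*65 = -4139 - 65 = -4204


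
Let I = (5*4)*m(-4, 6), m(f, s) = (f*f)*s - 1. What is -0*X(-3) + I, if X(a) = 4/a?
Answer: 1900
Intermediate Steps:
m(f, s) = -1 + s*f² (m(f, s) = f²*s - 1 = s*f² - 1 = -1 + s*f²)
I = 1900 (I = (5*4)*(-1 + 6*(-4)²) = 20*(-1 + 6*16) = 20*(-1 + 96) = 20*95 = 1900)
-0*X(-3) + I = -0*4/(-3) + 1900 = -0*4*(-⅓) + 1900 = -0*(-4)/3 + 1900 = -16*0 + 1900 = 0 + 1900 = 1900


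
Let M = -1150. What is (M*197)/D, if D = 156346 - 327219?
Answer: 226550/170873 ≈ 1.3258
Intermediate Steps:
D = -170873
(M*197)/D = -1150*197/(-170873) = -226550*(-1/170873) = 226550/170873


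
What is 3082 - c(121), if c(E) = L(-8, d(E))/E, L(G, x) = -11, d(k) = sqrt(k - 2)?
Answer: 33903/11 ≈ 3082.1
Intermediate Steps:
d(k) = sqrt(-2 + k)
c(E) = -11/E
3082 - c(121) = 3082 - (-11)/121 = 3082 - 1*(-1/11) = 3082 + 1/11 = 33903/11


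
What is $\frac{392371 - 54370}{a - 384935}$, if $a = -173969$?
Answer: $- \frac{338001}{558904} \approx -0.60476$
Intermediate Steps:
$\frac{392371 - 54370}{a - 384935} = \frac{392371 - 54370}{-173969 - 384935} = \frac{338001}{-558904} = 338001 \left(- \frac{1}{558904}\right) = - \frac{338001}{558904}$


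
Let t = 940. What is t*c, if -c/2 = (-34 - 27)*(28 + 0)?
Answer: 3211040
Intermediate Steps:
c = 3416 (c = -2*(-34 - 27)*(28 + 0) = -(-122)*28 = -2*(-1708) = 3416)
t*c = 940*3416 = 3211040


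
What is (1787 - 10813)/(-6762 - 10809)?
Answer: 9026/17571 ≈ 0.51369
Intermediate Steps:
(1787 - 10813)/(-6762 - 10809) = -9026/(-17571) = -9026*(-1/17571) = 9026/17571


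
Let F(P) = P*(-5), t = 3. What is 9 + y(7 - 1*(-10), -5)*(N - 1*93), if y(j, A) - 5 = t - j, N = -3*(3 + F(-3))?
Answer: 1332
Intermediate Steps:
F(P) = -5*P
N = -54 (N = -3*(3 - 5*(-3)) = -3*(3 + 15) = -3*18 = -54)
y(j, A) = 8 - j (y(j, A) = 5 + (3 - j) = 8 - j)
9 + y(7 - 1*(-10), -5)*(N - 1*93) = 9 + (8 - (7 - 1*(-10)))*(-54 - 1*93) = 9 + (8 - (7 + 10))*(-54 - 93) = 9 + (8 - 1*17)*(-147) = 9 + (8 - 17)*(-147) = 9 - 9*(-147) = 9 + 1323 = 1332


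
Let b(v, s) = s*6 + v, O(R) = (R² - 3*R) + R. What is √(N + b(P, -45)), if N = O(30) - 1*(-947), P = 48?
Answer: √1565 ≈ 39.560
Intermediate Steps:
O(R) = R² - 2*R
b(v, s) = v + 6*s (b(v, s) = 6*s + v = v + 6*s)
N = 1787 (N = 30*(-2 + 30) - 1*(-947) = 30*28 + 947 = 840 + 947 = 1787)
√(N + b(P, -45)) = √(1787 + (48 + 6*(-45))) = √(1787 + (48 - 270)) = √(1787 - 222) = √1565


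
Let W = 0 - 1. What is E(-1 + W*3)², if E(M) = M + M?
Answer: 64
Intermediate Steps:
W = -1
E(M) = 2*M
E(-1 + W*3)² = (2*(-1 - 1*3))² = (2*(-1 - 3))² = (2*(-4))² = (-8)² = 64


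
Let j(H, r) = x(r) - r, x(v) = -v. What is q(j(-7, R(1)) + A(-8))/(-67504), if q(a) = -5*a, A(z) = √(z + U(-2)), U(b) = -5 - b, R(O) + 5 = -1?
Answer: 15/16876 + 5*I*√11/67504 ≈ 0.00088884 + 0.00024566*I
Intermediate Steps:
R(O) = -6 (R(O) = -5 - 1 = -6)
A(z) = √(-3 + z) (A(z) = √(z + (-5 - 1*(-2))) = √(z + (-5 + 2)) = √(z - 3) = √(-3 + z))
j(H, r) = -2*r (j(H, r) = -r - r = -2*r)
q(j(-7, R(1)) + A(-8))/(-67504) = -5*(-2*(-6) + √(-3 - 8))/(-67504) = -5*(12 + √(-11))*(-1/67504) = -5*(12 + I*√11)*(-1/67504) = (-60 - 5*I*√11)*(-1/67504) = 15/16876 + 5*I*√11/67504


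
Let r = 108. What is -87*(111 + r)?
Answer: -19053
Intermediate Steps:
-87*(111 + r) = -87*(111 + 108) = -87*219 = -19053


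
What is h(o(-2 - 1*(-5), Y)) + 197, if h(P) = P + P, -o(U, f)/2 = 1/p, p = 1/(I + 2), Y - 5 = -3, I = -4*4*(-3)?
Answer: -3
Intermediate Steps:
I = 48 (I = -16*(-3) = 48)
Y = 2 (Y = 5 - 3 = 2)
p = 1/50 (p = 1/(48 + 2) = 1/50 ≈ 0.020000)
o(U, f) = -100 (o(U, f) = -2/1/50 = -2*50 = -100)
h(P) = 2*P
h(o(-2 - 1*(-5), Y)) + 197 = 2*(-100) + 197 = -200 + 197 = -3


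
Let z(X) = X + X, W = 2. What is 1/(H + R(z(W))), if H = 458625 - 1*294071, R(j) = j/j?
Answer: 1/164555 ≈ 6.0770e-6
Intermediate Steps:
z(X) = 2*X
R(j) = 1
H = 164554 (H = 458625 - 294071 = 164554)
1/(H + R(z(W))) = 1/(164554 + 1) = 1/164555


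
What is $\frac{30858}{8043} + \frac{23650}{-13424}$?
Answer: $\frac{37336807}{17994872} \approx 2.0749$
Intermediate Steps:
$\frac{30858}{8043} + \frac{23650}{-13424} = 30858 \cdot \frac{1}{8043} + 23650 \left(- \frac{1}{13424}\right) = \frac{10286}{2681} - \frac{11825}{6712} = \frac{37336807}{17994872}$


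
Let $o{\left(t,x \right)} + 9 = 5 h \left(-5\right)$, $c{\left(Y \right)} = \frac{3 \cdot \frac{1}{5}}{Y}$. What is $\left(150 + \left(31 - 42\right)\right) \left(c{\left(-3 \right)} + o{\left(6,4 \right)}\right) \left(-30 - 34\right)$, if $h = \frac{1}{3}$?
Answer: $\frac{2339648}{15} \approx 1.5598 \cdot 10^{5}$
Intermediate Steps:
$h = \frac{1}{3} \approx 0.33333$
$c{\left(Y \right)} = \frac{3}{5 Y}$ ($c{\left(Y \right)} = \frac{3 \cdot \frac{1}{5}}{Y} = \frac{3}{5 Y}$)
$o{\left(t,x \right)} = - \frac{52}{3}$ ($o{\left(t,x \right)} = -9 + 5 \cdot \frac{1}{3} \left(-5\right) = -9 + \frac{5}{3} \left(-5\right) = -9 - \frac{25}{3} = - \frac{52}{3}$)
$\left(150 + \left(31 - 42\right)\right) \left(c{\left(-3 \right)} + o{\left(6,4 \right)}\right) \left(-30 - 34\right) = \left(150 + \left(31 - 42\right)\right) \left(\frac{3}{5 \left(-3\right)} - \frac{52}{3}\right) \left(-30 - 34\right) = \left(150 - 11\right) \left(\frac{3}{5} \left(- \frac{1}{3}\right) - \frac{52}{3}\right) \left(-64\right) = 139 \left(- \frac{1}{5} - \frac{52}{3}\right) \left(-64\right) = 139 \left(\left(- \frac{263}{15}\right) \left(-64\right)\right) = 139 \cdot \frac{16832}{15} = \frac{2339648}{15}$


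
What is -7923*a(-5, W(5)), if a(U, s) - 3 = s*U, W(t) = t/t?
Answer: 15846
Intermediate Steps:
W(t) = 1
a(U, s) = 3 + U*s (a(U, s) = 3 + s*U = 3 + U*s)
-7923*a(-5, W(5)) = -7923*(3 - 5*1) = -7923*(3 - 5) = -7923*(-2) = 15846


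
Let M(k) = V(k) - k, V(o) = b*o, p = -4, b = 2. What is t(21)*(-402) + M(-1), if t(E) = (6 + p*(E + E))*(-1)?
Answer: -65125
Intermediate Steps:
V(o) = 2*o
M(k) = k (M(k) = 2*k - k = k)
t(E) = -6 + 8*E (t(E) = (6 - 4*(E + E))*(-1) = (6 - 8*E)*(-1) = -6 + 8*E)
t(21)*(-402) + M(-1) = (-6 + 8*21)*(-402) - 1 = (-6 + 168)*(-402) - 1 = 162*(-402) - 1 = -65124 - 1 = -65125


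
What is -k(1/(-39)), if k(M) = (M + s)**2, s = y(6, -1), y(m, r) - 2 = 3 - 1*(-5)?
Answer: -151321/1521 ≈ -99.488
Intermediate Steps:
y(m, r) = 10 (y(m, r) = 2 + (3 - 1*(-5)) = 2 + (3 + 5) = 2 + 8 = 10)
s = 10
k(M) = (10 + M)**2 (k(M) = (M + 10)**2 = (10 + M)**2)
-k(1/(-39)) = -(10 + 1/(-39))**2 = -(10 - 1/39)**2 = -(389/39)**2 = -1*151321/1521 = -151321/1521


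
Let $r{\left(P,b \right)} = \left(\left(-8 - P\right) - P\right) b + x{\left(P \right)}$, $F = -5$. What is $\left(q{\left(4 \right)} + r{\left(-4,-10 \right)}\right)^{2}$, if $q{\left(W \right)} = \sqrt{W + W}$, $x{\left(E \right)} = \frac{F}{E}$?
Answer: $\frac{153}{16} + 5 \sqrt{2} \approx 16.634$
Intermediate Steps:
$x{\left(E \right)} = - \frac{5}{E}$
$r{\left(P,b \right)} = - \frac{5}{P} + b \left(-8 - 2 P\right)$ ($r{\left(P,b \right)} = \left(\left(-8 - P\right) - P\right) b - \frac{5}{P} = \left(-8 - 2 P\right) b - \frac{5}{P} = b \left(-8 - 2 P\right) - \frac{5}{P} = - \frac{5}{P} + b \left(-8 - 2 P\right)$)
$q{\left(W \right)} = \sqrt{2} \sqrt{W}$ ($q{\left(W \right)} = \sqrt{2 W} = \sqrt{2} \sqrt{W}$)
$\left(q{\left(4 \right)} + r{\left(-4,-10 \right)}\right)^{2} = \left(\sqrt{2} \sqrt{4} + \frac{-5 + 2 \left(-4\right) \left(-10\right) \left(-4 - -4\right)}{-4}\right)^{2} = \left(\sqrt{2} \cdot 2 - \frac{-5 + 2 \left(-4\right) \left(-10\right) \left(-4 + 4\right)}{4}\right)^{2} = \left(2 \sqrt{2} - \frac{-5 + 2 \left(-4\right) \left(-10\right) 0}{4}\right)^{2} = \left(2 \sqrt{2} - \frac{-5 + 0}{4}\right)^{2} = \left(2 \sqrt{2} - - \frac{5}{4}\right)^{2} = \left(2 \sqrt{2} + \frac{5}{4}\right)^{2} = \left(\frac{5}{4} + 2 \sqrt{2}\right)^{2}$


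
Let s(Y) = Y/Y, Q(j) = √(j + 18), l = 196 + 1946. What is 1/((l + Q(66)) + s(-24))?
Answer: 2143/4592365 - 2*√21/4592365 ≈ 0.00046465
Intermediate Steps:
l = 2142
Q(j) = √(18 + j)
s(Y) = 1
1/((l + Q(66)) + s(-24)) = 1/((2142 + √(18 + 66)) + 1) = 1/((2142 + √84) + 1) = 1/((2142 + 2*√21) + 1) = 1/(2143 + 2*√21)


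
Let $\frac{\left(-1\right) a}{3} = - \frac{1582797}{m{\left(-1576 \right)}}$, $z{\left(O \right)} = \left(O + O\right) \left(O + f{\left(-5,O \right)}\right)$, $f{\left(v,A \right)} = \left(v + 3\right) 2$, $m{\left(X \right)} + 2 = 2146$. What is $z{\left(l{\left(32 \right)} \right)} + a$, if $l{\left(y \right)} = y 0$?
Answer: $\frac{4748391}{2144} \approx 2214.7$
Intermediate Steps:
$l{\left(y \right)} = 0$
$m{\left(X \right)} = 2144$ ($m{\left(X \right)} = -2 + 2146 = 2144$)
$f{\left(v,A \right)} = 6 + 2 v$ ($f{\left(v,A \right)} = \left(3 + v\right) 2 = 6 + 2 v$)
$z{\left(O \right)} = 2 O \left(-4 + O\right)$ ($z{\left(O \right)} = \left(O + O\right) \left(O + \left(6 + 2 \left(-5\right)\right)\right) = 2 O \left(O + \left(6 - 10\right)\right) = 2 O \left(O - 4\right) = 2 O \left(-4 + O\right)$)
$a = \frac{4748391}{2144}$ ($a = - 3 \left(- \frac{1582797}{2144}\right) = - 3 \left(\left(-1582797\right) \frac{1}{2144}\right) = \left(-3\right) \left(- \frac{1582797}{2144}\right) = \frac{4748391}{2144} \approx 2214.7$)
$z{\left(l{\left(32 \right)} \right)} + a = 2 \cdot 0 \left(-4 + 0\right) + \frac{4748391}{2144} = 2 \cdot 0 \left(-4\right) + \frac{4748391}{2144} = 0 + \frac{4748391}{2144} = \frac{4748391}{2144}$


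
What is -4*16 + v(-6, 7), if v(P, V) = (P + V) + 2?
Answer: -61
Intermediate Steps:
v(P, V) = 2 + P + V
-4*16 + v(-6, 7) = -4*16 + (2 - 6 + 7) = -64 + 3 = -61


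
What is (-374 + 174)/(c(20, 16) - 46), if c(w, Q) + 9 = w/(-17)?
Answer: 680/191 ≈ 3.5602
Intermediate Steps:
c(w, Q) = -9 - w/17 (c(w, Q) = -9 + w/(-17) = -9 + w*(-1/17) = -9 - w/17)
(-374 + 174)/(c(20, 16) - 46) = (-374 + 174)/((-9 - 1/17*20) - 46) = -200/((-9 - 20/17) - 46) = -200/(-173/17 - 46) = -200/(-955/17) = -200*(-17/955) = 680/191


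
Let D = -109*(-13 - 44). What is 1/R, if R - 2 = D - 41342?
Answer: -1/35127 ≈ -2.8468e-5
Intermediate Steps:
D = 6213 (D = -109*(-57) = 6213)
R = -35127 (R = 2 + (6213 - 41342) = 2 - 35129 = -35127)
1/R = 1/(-35127) = -1/35127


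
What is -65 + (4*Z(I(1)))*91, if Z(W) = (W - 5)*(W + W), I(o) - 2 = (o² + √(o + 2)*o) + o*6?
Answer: 28327 + 9464*√3 ≈ 44719.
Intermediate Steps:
I(o) = 2 + o² + 6*o + o*√(2 + o) (I(o) = 2 + ((o² + √(o + 2)*o) + o*6) = 2 + ((o² + √(2 + o)*o) + 6*o) = 2 + ((o² + o*√(2 + o)) + 6*o) = 2 + (o² + 6*o + o*√(2 + o)) = 2 + o² + 6*o + o*√(2 + o))
Z(W) = 2*W*(-5 + W) (Z(W) = (-5 + W)*(2*W) = 2*W*(-5 + W))
-65 + (4*Z(I(1)))*91 = -65 + (4*(2*(2 + 1² + 6*1 + 1*√(2 + 1))*(-5 + (2 + 1² + 6*1 + 1*√(2 + 1)))))*91 = -65 + (4*(2*(2 + 1 + 6 + 1*√3)*(-5 + (2 + 1 + 6 + 1*√3))))*91 = -65 + (4*(2*(2 + 1 + 6 + √3)*(-5 + (2 + 1 + 6 + √3))))*91 = -65 + (4*(2*(9 + √3)*(-5 + (9 + √3))))*91 = -65 + (4*(2*(9 + √3)*(4 + √3)))*91 = -65 + (4*(2*(4 + √3)*(9 + √3)))*91 = -65 + (8*(4 + √3)*(9 + √3))*91 = -65 + 728*(4 + √3)*(9 + √3)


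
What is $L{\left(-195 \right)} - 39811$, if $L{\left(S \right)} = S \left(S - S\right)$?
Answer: $-39811$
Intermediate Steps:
$L{\left(S \right)} = 0$ ($L{\left(S \right)} = S 0 = 0$)
$L{\left(-195 \right)} - 39811 = 0 - 39811 = -39811$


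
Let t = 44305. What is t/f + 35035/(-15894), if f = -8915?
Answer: -203304139/28339002 ≈ -7.1740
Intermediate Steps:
t/f + 35035/(-15894) = 44305/(-8915) + 35035/(-15894) = 44305*(-1/8915) + 35035*(-1/15894) = -8861/1783 - 35035/15894 = -203304139/28339002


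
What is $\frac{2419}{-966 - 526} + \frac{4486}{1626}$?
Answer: $\frac{1379909}{1212996} \approx 1.1376$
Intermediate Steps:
$\frac{2419}{-966 - 526} + \frac{4486}{1626} = \frac{2419}{-966 - 526} + 4486 \cdot \frac{1}{1626} = \frac{2419}{-1492} + \frac{2243}{813} = 2419 \left(- \frac{1}{1492}\right) + \frac{2243}{813} = - \frac{2419}{1492} + \frac{2243}{813} = \frac{1379909}{1212996}$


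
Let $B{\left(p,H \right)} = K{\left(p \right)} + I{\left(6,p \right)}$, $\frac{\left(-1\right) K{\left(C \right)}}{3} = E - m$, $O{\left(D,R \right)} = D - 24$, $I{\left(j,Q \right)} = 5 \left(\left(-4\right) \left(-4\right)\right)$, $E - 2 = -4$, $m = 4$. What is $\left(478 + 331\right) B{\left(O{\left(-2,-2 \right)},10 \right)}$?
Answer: $79282$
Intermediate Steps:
$E = -2$ ($E = 2 - 4 = -2$)
$I{\left(j,Q \right)} = 80$ ($I{\left(j,Q \right)} = 5 \cdot 16 = 80$)
$O{\left(D,R \right)} = -24 + D$ ($O{\left(D,R \right)} = D - 24 = -24 + D$)
$K{\left(C \right)} = 18$ ($K{\left(C \right)} = - 3 \left(-2 - 4\right) = \left(-3\right) \left(-6\right) = 18$)
$B{\left(p,H \right)} = 98$ ($B{\left(p,H \right)} = 18 + 80 = 98$)
$\left(478 + 331\right) B{\left(O{\left(-2,-2 \right)},10 \right)} = \left(478 + 331\right) 98 = 809 \cdot 98 = 79282$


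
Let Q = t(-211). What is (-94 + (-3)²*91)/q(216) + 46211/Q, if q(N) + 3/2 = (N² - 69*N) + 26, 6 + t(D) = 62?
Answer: 419561269/508424 ≈ 825.22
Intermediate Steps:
t(D) = 56 (t(D) = -6 + 62 = 56)
q(N) = 49/2 + N² - 69*N (q(N) = -3/2 + ((N² - 69*N) + 26) = -3/2 + (26 + N² - 69*N) = 49/2 + N² - 69*N)
Q = 56
(-94 + (-3)²*91)/q(216) + 46211/Q = (-94 + (-3)²*91)/(49/2 + 216² - 69*216) + 46211/56 = (-94 + 9*91)/(49/2 + 46656 - 14904) + 46211*(1/56) = (-94 + 819)/(63553/2) + 46211/56 = 725*(2/63553) + 46211/56 = 1450/63553 + 46211/56 = 419561269/508424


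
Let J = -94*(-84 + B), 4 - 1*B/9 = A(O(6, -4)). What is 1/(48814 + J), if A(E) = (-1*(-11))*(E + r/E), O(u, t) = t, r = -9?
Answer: 2/74081 ≈ 2.6997e-5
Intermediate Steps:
A(E) = -99/E + 11*E (A(E) = (-1*(-11))*(E - 9/E) = 11*(E - 9/E) = -99/E + 11*E)
B = 837/4 (B = 36 - 9*(-99/(-4) + 11*(-4)) = 36 - 9*(-99*(-¼) - 44) = 36 - 9*(99/4 - 44) = 36 - 9*(-77/4) = 36 + 693/4 = 837/4 ≈ 209.25)
J = -23547/2 (J = -94*(-84 + 837/4) = -94*501/4 = -23547/2 ≈ -11774.)
1/(48814 + J) = 1/(48814 - 23547/2) = 1/(74081/2) = 2/74081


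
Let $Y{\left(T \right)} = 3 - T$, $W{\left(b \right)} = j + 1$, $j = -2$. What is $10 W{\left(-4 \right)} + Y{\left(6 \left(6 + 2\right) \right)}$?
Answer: $-55$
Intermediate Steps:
$W{\left(b \right)} = -1$ ($W{\left(b \right)} = -2 + 1 = -1$)
$10 W{\left(-4 \right)} + Y{\left(6 \left(6 + 2\right) \right)} = 10 \left(-1\right) + \left(3 - 6 \left(6 + 2\right)\right) = -10 + \left(3 - 6 \cdot 8\right) = -10 + \left(3 - 48\right) = -10 - 45 = -55$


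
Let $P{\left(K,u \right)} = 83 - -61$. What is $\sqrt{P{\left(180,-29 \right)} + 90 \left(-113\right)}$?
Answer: $3 i \sqrt{1114} \approx 100.13 i$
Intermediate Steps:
$P{\left(K,u \right)} = 144$ ($P{\left(K,u \right)} = 83 + 61 = 144$)
$\sqrt{P{\left(180,-29 \right)} + 90 \left(-113\right)} = \sqrt{144 + 90 \left(-113\right)} = \sqrt{144 - 10170} = \sqrt{-10026} = 3 i \sqrt{1114}$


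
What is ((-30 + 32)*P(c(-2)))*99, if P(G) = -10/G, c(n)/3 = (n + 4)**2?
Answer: -165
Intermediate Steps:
c(n) = 3*(4 + n)**2 (c(n) = 3*(n + 4)**2 = 3*(4 + n)**2)
((-30 + 32)*P(c(-2)))*99 = ((-30 + 32)*(-10*1/(3*(4 - 2)**2)))*99 = (2*(-10/(3*2**2)))*99 = (2*(-10/(3*4)))*99 = (2*(-10/12))*99 = (2*(-10*1/12))*99 = (2*(-5/6))*99 = -5/3*99 = -165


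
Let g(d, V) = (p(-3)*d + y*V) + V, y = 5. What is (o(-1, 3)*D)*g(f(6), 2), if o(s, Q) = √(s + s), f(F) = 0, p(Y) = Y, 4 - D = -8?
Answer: 144*I*√2 ≈ 203.65*I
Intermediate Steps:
D = 12 (D = 4 - 1*(-8) = 4 + 8 = 12)
g(d, V) = -3*d + 6*V (g(d, V) = (-3*d + 5*V) + V = -3*d + 6*V)
o(s, Q) = √2*√s (o(s, Q) = √(2*s) = √2*√s)
(o(-1, 3)*D)*g(f(6), 2) = ((√2*√(-1))*12)*(-3*0 + 6*2) = ((√2*I)*12)*(0 + 12) = ((I*√2)*12)*12 = (12*I*√2)*12 = 144*I*√2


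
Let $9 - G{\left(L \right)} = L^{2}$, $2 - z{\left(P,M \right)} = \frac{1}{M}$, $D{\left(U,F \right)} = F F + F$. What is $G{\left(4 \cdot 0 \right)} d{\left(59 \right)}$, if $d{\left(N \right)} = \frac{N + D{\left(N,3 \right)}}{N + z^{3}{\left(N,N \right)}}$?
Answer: $\frac{131237181}{13718974} \approx 9.5661$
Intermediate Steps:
$D{\left(U,F \right)} = F + F^{2}$ ($D{\left(U,F \right)} = F^{2} + F = F + F^{2}$)
$z{\left(P,M \right)} = 2 - \frac{1}{M}$
$d{\left(N \right)} = \frac{12 + N}{N + \left(2 - \frac{1}{N}\right)^{3}}$ ($d{\left(N \right)} = \frac{N + 3 \left(1 + 3\right)}{N + \left(2 - \frac{1}{N}\right)^{3}} = \frac{N + 3 \cdot 4}{N + \left(2 - \frac{1}{N}\right)^{3}} = \frac{N + 12}{N + \left(2 - \frac{1}{N}\right)^{3}} = \frac{12 + N}{N + \left(2 - \frac{1}{N}\right)^{3}}$)
$G{\left(L \right)} = 9 - L^{2}$
$G{\left(4 \cdot 0 \right)} d{\left(59 \right)} = \left(9 - \left(4 \cdot 0\right)^{2}\right) \frac{59^{3} \left(12 + 59\right)}{59^{4} + \left(-1 + 2 \cdot 59\right)^{3}} = \left(9 - 0^{2}\right) 205379 \frac{1}{12117361 + \left(-1 + 118\right)^{3}} \cdot 71 = \left(9 - 0\right) 205379 \frac{1}{12117361 + 117^{3}} \cdot 71 = \left(9 + 0\right) 205379 \frac{1}{12117361 + 1601613} \cdot 71 = 9 \cdot 205379 \cdot \frac{1}{13718974} \cdot 71 = 9 \cdot \frac{14581909}{13718974} = \frac{131237181}{13718974}$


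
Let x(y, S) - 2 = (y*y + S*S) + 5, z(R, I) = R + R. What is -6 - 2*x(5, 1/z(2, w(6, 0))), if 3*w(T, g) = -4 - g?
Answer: -561/8 ≈ -70.125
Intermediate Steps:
w(T, g) = -4/3 - g/3 (w(T, g) = (-4 - g)/3 = -4/3 - g/3)
z(R, I) = 2*R
x(y, S) = 7 + S**2 + y**2 (x(y, S) = 2 + ((y*y + S*S) + 5) = 2 + ((y**2 + S**2) + 5) = 2 + ((S**2 + y**2) + 5) = 2 + (5 + S**2 + y**2) = 7 + S**2 + y**2)
-6 - 2*x(5, 1/z(2, w(6, 0))) = -6 - 2*(7 + (1/(2*2))**2 + 5**2) = -6 - 2*(7 + (1/4)**2 + 25) = -6 - 2*(7 + 1/16 + 25) = -6 - 2*513/16 = -6 - 513/8 = -561/8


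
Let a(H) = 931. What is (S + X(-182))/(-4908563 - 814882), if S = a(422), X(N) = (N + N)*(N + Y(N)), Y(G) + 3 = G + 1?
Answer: -3833/163527 ≈ -0.023440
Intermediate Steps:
Y(G) = -2 + G (Y(G) = -3 + (G + 1) = -3 + (1 + G) = -2 + G)
X(N) = 2*N*(-2 + 2*N) (X(N) = (N + N)*(N + (-2 + N)) = (2*N)*(-2 + 2*N) = 2*N*(-2 + 2*N))
S = 931
(S + X(-182))/(-4908563 - 814882) = (931 + 4*(-182)*(-1 - 182))/(-4908563 - 814882) = (931 + 4*(-182)*(-183))/(-5723445) = (931 + 133224)*(-1/5723445) = 134155*(-1/5723445) = -3833/163527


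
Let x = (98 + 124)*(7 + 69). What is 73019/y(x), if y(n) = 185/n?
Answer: 33296664/5 ≈ 6.6593e+6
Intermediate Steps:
x = 16872 (x = 222*76 = 16872)
73019/y(x) = 73019/((185/16872)) = 73019/((185*(1/16872))) = 73019/(5/456) = 73019*(456/5) = 33296664/5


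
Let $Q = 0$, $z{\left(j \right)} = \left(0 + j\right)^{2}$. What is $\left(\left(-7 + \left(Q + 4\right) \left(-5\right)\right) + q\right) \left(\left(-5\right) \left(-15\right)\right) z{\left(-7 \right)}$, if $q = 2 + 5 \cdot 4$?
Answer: $-18375$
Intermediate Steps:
$z{\left(j \right)} = j^{2}$
$q = 22$ ($q = 2 + 20 = 22$)
$\left(\left(-7 + \left(Q + 4\right) \left(-5\right)\right) + q\right) \left(\left(-5\right) \left(-15\right)\right) z{\left(-7 \right)} = \left(\left(-7 + \left(0 + 4\right) \left(-5\right)\right) + 22\right) \left(\left(-5\right) \left(-15\right)\right) \left(-7\right)^{2} = \left(\left(-7 + 4 \left(-5\right)\right) + 22\right) 75 \cdot 49 = \left(\left(-7 - 20\right) + 22\right) 75 \cdot 49 = \left(-27 + 22\right) 75 \cdot 49 = \left(-5\right) 75 \cdot 49 = \left(-375\right) 49 = -18375$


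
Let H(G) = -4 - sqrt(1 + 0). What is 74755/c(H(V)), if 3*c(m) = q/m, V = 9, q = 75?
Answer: -14951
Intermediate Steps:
H(G) = -5 (H(G) = -4 - sqrt(1) = -4 - 1*1 = -4 - 1 = -5)
c(m) = 25/m (c(m) = (75/m)/3 = 25/m)
74755/c(H(V)) = 74755/((25/(-5))) = 74755/((25*(-1/5))) = 74755/(-5) = 74755*(-1/5) = -14951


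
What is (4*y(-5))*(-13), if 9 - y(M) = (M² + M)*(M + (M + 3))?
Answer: -7748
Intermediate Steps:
y(M) = 9 - (3 + 2*M)*(M + M²) (y(M) = 9 - (M² + M)*(M + (M + 3)) = 9 - (M + M²)*(M + (3 + M)) = 9 - (M + M²)*(3 + 2*M) = 9 - (3 + 2*M)*(M + M²))
(4*y(-5))*(-13) = (4*(9 - 5*(-5)² - 3*(-5) - 2*(-5)³))*(-13) = (4*(9 - 5*25 + 15 - 2*(-125)))*(-13) = (4*(9 - 125 + 15 + 250))*(-13) = (4*149)*(-13) = 596*(-13) = -7748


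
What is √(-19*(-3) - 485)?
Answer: 2*I*√107 ≈ 20.688*I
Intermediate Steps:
√(-19*(-3) - 485) = √(57 - 485) = √(-428) = 2*I*√107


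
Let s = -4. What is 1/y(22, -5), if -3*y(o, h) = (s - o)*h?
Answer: -3/130 ≈ -0.023077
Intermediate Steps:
y(o, h) = -h*(-4 - o)/3 (y(o, h) = -(-4 - o)*h/3 = -h*(-4 - o)/3)
1/y(22, -5) = 1/((1/3)*(-5)*(4 + 22)) = 1/((1/3)*(-5)*26) = 1/(-130/3) = -3/130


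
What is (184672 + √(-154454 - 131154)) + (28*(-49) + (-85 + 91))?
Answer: 183306 + 2*I*√71402 ≈ 1.8331e+5 + 534.42*I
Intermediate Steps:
(184672 + √(-154454 - 131154)) + (28*(-49) + (-85 + 91)) = (184672 + √(-285608)) + (-1372 + 6) = (184672 + 2*I*√71402) - 1366 = 183306 + 2*I*√71402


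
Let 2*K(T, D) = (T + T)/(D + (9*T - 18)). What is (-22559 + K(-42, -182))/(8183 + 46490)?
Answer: -6519530/15800497 ≈ -0.41262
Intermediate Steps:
K(T, D) = T/(-18 + D + 9*T) (K(T, D) = ((T + T)/(D + (9*T - 18)))/2 = ((2*T)/(D + (-18 + 9*T)))/2 = ((2*T)/(-18 + D + 9*T))/2 = (2*T/(-18 + D + 9*T))/2 = T/(-18 + D + 9*T))
(-22559 + K(-42, -182))/(8183 + 46490) = (-22559 - 42/(-18 - 182 + 9*(-42)))/(8183 + 46490) = (-22559 - 42/(-18 - 182 - 378))/54673 = (-22559 - 42/(-578))*(1/54673) = (-22559 - 42*(-1/578))*(1/54673) = (-22559 + 21/289)*(1/54673) = -6519530/289*1/54673 = -6519530/15800497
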